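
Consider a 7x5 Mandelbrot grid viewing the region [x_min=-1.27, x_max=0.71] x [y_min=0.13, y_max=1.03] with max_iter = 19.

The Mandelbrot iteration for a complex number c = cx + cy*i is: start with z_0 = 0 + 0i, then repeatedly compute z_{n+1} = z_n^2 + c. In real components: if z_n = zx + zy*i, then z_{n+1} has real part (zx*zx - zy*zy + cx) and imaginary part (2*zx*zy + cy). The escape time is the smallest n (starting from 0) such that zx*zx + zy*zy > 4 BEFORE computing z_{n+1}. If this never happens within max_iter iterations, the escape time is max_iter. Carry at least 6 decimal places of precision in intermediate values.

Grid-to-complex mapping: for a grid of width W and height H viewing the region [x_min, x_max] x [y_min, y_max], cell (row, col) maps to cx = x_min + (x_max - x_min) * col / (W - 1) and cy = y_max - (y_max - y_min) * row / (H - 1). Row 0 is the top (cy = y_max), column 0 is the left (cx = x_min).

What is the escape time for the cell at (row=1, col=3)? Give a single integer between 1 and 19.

z_0 = 0 + 0i, c = -0.2800 + 0.8050i
Iter 1: z = -0.2800 + 0.8050i, |z|^2 = 0.7264
Iter 2: z = -0.8496 + 0.3542i, |z|^2 = 0.8473
Iter 3: z = 0.3164 + 0.2031i, |z|^2 = 0.1414
Iter 4: z = -0.2211 + 0.9335i, |z|^2 = 0.9204
Iter 5: z = -1.1026 + 0.3921i, |z|^2 = 1.3694
Iter 6: z = 0.7820 + -0.0596i, |z|^2 = 0.6150
Iter 7: z = 0.3279 + 0.7117i, |z|^2 = 0.6141
Iter 8: z = -0.6790 + 1.2718i, |z|^2 = 2.0784
Iter 9: z = -1.4363 + -0.9221i, |z|^2 = 2.9132
Iter 10: z = 0.9328 + 3.4537i, |z|^2 = 12.7984
Escaped at iteration 10

Answer: 10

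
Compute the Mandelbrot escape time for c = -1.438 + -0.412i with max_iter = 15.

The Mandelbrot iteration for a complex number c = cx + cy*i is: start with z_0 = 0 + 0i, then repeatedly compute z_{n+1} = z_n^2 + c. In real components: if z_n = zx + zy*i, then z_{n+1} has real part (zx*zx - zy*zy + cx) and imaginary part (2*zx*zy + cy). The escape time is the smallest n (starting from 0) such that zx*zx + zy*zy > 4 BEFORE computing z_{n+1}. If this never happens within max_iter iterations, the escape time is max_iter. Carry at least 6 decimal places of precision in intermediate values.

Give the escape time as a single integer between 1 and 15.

Answer: 4

Derivation:
z_0 = 0 + 0i, c = -1.4380 + -0.4120i
Iter 1: z = -1.4380 + -0.4120i, |z|^2 = 2.2376
Iter 2: z = 0.4601 + 0.7729i, |z|^2 = 0.8091
Iter 3: z = -1.8237 + 0.2992i, |z|^2 = 3.4154
Iter 4: z = 1.7983 + -1.5034i, |z|^2 = 5.4943
Escaped at iteration 4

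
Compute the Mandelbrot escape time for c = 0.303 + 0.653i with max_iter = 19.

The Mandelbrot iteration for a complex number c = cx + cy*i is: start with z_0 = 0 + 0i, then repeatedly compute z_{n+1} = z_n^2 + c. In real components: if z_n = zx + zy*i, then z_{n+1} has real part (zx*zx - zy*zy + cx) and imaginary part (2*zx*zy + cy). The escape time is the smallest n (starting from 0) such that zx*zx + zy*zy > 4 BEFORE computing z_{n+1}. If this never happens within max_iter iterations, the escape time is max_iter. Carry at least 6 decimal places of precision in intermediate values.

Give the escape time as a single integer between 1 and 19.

Answer: 8

Derivation:
z_0 = 0 + 0i, c = 0.3030 + 0.6530i
Iter 1: z = 0.3030 + 0.6530i, |z|^2 = 0.5182
Iter 2: z = -0.0316 + 1.0487i, |z|^2 = 1.1008
Iter 3: z = -0.7958 + 0.5867i, |z|^2 = 0.9776
Iter 4: z = 0.5921 + -0.2808i, |z|^2 = 0.4294
Iter 5: z = 0.5747 + 0.3204i, |z|^2 = 0.4329
Iter 6: z = 0.5306 + 1.0213i, |z|^2 = 1.3246
Iter 7: z = -0.4586 + 1.7368i, |z|^2 = 3.2266
Iter 8: z = -2.5030 + -0.9398i, |z|^2 = 7.1485
Escaped at iteration 8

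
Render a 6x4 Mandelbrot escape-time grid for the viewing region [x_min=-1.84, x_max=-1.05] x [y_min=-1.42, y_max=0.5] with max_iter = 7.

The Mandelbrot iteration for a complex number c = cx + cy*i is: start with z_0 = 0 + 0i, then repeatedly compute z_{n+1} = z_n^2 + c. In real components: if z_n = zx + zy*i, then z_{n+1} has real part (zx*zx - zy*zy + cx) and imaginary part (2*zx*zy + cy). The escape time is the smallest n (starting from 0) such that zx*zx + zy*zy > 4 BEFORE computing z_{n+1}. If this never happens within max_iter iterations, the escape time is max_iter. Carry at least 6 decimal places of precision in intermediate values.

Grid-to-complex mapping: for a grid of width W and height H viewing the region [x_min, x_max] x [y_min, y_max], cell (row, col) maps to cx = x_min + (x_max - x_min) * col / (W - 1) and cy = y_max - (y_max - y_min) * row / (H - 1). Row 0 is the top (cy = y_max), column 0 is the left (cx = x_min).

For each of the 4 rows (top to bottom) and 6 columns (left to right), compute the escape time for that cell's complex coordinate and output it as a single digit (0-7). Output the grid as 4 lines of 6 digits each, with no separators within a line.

(row=0, col=0): c = -1.8400 + 0.5000i → escape time 3
(row=0, col=1): c = -1.6820 + 0.5000i → escape time 3
(row=0, col=2): c = -1.5240 + 0.5000i → escape time 3
(row=0, col=3): c = -1.3660 + 0.5000i → escape time 3
(row=0, col=4): c = -1.2080 + 0.5000i → escape time 5
(row=0, col=5): c = -1.0500 + 0.5000i → escape time 5
(row=1, col=0): c = -1.8400 + -0.1400i → escape time 4
(row=1, col=1): c = -1.6820 + -0.1400i → escape time 5
(row=1, col=2): c = -1.5240 + -0.1400i → escape time 6
(row=1, col=3): c = -1.3660 + -0.1400i → escape time 7
(row=1, col=4): c = -1.2080 + -0.1400i → escape time 7
(row=1, col=5): c = -1.0500 + -0.1400i → escape time 7
(row=2, col=0): c = -1.8400 + -0.7800i → escape time 2
(row=2, col=1): c = -1.6820 + -0.7800i → escape time 3
(row=2, col=2): c = -1.5240 + -0.7800i → escape time 3
(row=2, col=3): c = -1.3660 + -0.7800i → escape time 3
(row=2, col=4): c = -1.2080 + -0.7800i → escape time 3
(row=2, col=5): c = -1.0500 + -0.7800i → escape time 3
(row=3, col=0): c = -1.8400 + -1.4200i → escape time 1
(row=3, col=1): c = -1.6820 + -1.4200i → escape time 1
(row=3, col=2): c = -1.5240 + -1.4200i → escape time 1
(row=3, col=3): c = -1.3660 + -1.4200i → escape time 2
(row=3, col=4): c = -1.2080 + -1.4200i → escape time 2
(row=3, col=5): c = -1.0500 + -1.4200i → escape time 2

Answer: 333355
456777
233333
111222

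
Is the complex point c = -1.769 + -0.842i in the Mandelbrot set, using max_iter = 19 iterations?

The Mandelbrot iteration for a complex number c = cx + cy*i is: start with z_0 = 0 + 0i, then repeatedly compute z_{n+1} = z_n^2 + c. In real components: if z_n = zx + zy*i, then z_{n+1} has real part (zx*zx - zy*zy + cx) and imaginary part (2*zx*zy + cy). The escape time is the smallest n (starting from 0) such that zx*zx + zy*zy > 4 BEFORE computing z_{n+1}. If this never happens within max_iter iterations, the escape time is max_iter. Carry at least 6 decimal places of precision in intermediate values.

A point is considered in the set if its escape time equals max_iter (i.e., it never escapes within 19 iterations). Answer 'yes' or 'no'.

Answer: no

Derivation:
z_0 = 0 + 0i, c = -1.7690 + -0.8420i
Iter 1: z = -1.7690 + -0.8420i, |z|^2 = 3.8383
Iter 2: z = 0.6514 + 2.1370i, |z|^2 = 4.9911
Escaped at iteration 2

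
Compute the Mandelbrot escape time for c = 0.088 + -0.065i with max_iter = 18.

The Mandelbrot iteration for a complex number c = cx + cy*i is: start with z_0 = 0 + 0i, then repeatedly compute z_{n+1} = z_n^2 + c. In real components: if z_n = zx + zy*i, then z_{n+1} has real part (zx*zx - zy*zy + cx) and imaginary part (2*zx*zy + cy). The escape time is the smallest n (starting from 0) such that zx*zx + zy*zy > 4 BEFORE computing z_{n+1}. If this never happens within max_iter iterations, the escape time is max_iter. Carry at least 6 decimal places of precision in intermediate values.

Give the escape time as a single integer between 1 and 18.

z_0 = 0 + 0i, c = 0.0880 + -0.0650i
Iter 1: z = 0.0880 + -0.0650i, |z|^2 = 0.0120
Iter 2: z = 0.0915 + -0.0764i, |z|^2 = 0.0142
Iter 3: z = 0.0905 + -0.0790i, |z|^2 = 0.0144
Iter 4: z = 0.0900 + -0.0793i, |z|^2 = 0.0144
Iter 5: z = 0.0898 + -0.0793i, |z|^2 = 0.0143
Iter 6: z = 0.0898 + -0.0792i, |z|^2 = 0.0143
Iter 7: z = 0.0898 + -0.0792i, |z|^2 = 0.0143
Iter 8: z = 0.0898 + -0.0792i, |z|^2 = 0.0143
Iter 9: z = 0.0898 + -0.0792i, |z|^2 = 0.0143
Iter 10: z = 0.0898 + -0.0792i, |z|^2 = 0.0143
Iter 11: z = 0.0898 + -0.0792i, |z|^2 = 0.0143
Iter 12: z = 0.0898 + -0.0792i, |z|^2 = 0.0143
Iter 13: z = 0.0898 + -0.0792i, |z|^2 = 0.0143
Iter 14: z = 0.0898 + -0.0792i, |z|^2 = 0.0143
Iter 15: z = 0.0898 + -0.0792i, |z|^2 = 0.0143
Iter 16: z = 0.0898 + -0.0792i, |z|^2 = 0.0143
Iter 17: z = 0.0898 + -0.0792i, |z|^2 = 0.0143

Answer: 18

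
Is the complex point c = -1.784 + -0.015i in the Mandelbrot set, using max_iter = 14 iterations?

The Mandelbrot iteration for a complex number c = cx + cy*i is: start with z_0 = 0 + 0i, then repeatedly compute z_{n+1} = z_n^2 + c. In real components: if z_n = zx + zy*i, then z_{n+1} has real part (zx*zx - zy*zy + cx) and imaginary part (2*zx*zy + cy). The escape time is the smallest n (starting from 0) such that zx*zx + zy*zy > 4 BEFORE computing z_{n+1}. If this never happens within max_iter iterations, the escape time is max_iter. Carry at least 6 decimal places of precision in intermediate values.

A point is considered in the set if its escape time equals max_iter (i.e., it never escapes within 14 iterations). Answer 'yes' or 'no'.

z_0 = 0 + 0i, c = -1.7840 + -0.0150i
Iter 1: z = -1.7840 + -0.0150i, |z|^2 = 3.1829
Iter 2: z = 1.3984 + 0.0385i, |z|^2 = 1.9571
Iter 3: z = 0.1701 + 0.0927i, |z|^2 = 0.0375
Iter 4: z = -1.7637 + 0.0166i, |z|^2 = 3.1108
Iter 5: z = 1.3262 + -0.0734i, |z|^2 = 1.7642
Iter 6: z = -0.0305 + -0.2097i, |z|^2 = 0.0449
Iter 7: z = -1.8270 + -0.0022i, |z|^2 = 3.3380
Iter 8: z = 1.5540 + -0.0070i, |z|^2 = 2.4150
Iter 9: z = 0.6309 + -0.0367i, |z|^2 = 0.3994
Iter 10: z = -1.3873 + -0.0613i, |z|^2 = 1.9284
Iter 11: z = 0.1369 + 0.1552i, |z|^2 = 0.0428
Iter 12: z = -1.7894 + 0.0275i, |z|^2 = 3.2025
Iter 13: z = 1.4170 + -0.1134i, |z|^2 = 2.0208
Did not escape in 14 iterations → in set

Answer: yes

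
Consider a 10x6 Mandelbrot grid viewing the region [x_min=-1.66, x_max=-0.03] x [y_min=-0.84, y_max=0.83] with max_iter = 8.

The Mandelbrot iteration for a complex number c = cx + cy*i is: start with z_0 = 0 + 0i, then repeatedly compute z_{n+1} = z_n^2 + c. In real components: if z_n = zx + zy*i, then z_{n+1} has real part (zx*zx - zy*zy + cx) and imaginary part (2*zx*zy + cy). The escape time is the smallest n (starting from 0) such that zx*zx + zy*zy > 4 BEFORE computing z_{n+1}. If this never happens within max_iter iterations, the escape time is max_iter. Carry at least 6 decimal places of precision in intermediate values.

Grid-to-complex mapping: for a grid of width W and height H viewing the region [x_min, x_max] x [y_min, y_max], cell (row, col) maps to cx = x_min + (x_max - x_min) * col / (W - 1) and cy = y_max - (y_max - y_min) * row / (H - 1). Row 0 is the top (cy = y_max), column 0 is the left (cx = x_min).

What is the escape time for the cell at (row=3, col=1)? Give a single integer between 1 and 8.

Answer: 5

Derivation:
z_0 = 0 + 0i, c = -1.4789 + -0.1720i
Iter 1: z = -1.4789 + -0.1720i, |z|^2 = 2.2167
Iter 2: z = 0.6786 + 0.3367i, |z|^2 = 0.5739
Iter 3: z = -1.1317 + 0.2850i, |z|^2 = 1.3621
Iter 4: z = -0.2793 + -0.8172i, |z|^2 = 0.7458
Iter 5: z = -2.0687 + 0.2845i, |z|^2 = 4.3603
Escaped at iteration 5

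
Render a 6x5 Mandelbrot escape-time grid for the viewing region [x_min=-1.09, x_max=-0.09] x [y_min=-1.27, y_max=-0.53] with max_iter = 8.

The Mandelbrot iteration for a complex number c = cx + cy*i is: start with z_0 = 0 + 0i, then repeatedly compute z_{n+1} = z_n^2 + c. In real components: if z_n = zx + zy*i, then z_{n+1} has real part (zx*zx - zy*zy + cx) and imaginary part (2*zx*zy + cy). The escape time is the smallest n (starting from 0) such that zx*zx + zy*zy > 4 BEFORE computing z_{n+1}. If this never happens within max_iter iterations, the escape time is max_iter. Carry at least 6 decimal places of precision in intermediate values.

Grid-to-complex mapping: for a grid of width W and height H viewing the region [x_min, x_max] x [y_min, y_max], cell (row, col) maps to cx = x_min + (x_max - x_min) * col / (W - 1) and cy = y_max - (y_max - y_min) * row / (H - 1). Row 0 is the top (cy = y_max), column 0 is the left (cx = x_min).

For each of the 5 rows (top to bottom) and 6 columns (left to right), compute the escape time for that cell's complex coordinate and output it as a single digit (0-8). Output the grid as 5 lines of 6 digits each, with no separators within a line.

Answer: 557888
345788
334468
333455
233333

Derivation:
(row=0, col=0): c = -1.0900 + -0.5300i → escape time 5
(row=0, col=1): c = -0.8900 + -0.5300i → escape time 5
(row=0, col=2): c = -0.6900 + -0.5300i → escape time 7
(row=0, col=3): c = -0.4900 + -0.5300i → escape time 8
(row=0, col=4): c = -0.2900 + -0.5300i → escape time 8
(row=0, col=5): c = -0.0900 + -0.5300i → escape time 8
(row=1, col=0): c = -1.0900 + -0.7150i → escape time 3
(row=1, col=1): c = -0.8900 + -0.7150i → escape time 4
(row=1, col=2): c = -0.6900 + -0.7150i → escape time 5
(row=1, col=3): c = -0.4900 + -0.7150i → escape time 7
(row=1, col=4): c = -0.2900 + -0.7150i → escape time 8
(row=1, col=5): c = -0.0900 + -0.7150i → escape time 8
(row=2, col=0): c = -1.0900 + -0.9000i → escape time 3
(row=2, col=1): c = -0.8900 + -0.9000i → escape time 3
(row=2, col=2): c = -0.6900 + -0.9000i → escape time 4
(row=2, col=3): c = -0.4900 + -0.9000i → escape time 4
(row=2, col=4): c = -0.2900 + -0.9000i → escape time 6
(row=2, col=5): c = -0.0900 + -0.9000i → escape time 8
(row=3, col=0): c = -1.0900 + -1.0850i → escape time 3
(row=3, col=1): c = -0.8900 + -1.0850i → escape time 3
(row=3, col=2): c = -0.6900 + -1.0850i → escape time 3
(row=3, col=3): c = -0.4900 + -1.0850i → escape time 4
(row=3, col=4): c = -0.2900 + -1.0850i → escape time 5
(row=3, col=5): c = -0.0900 + -1.0850i → escape time 5
(row=4, col=0): c = -1.0900 + -1.2700i → escape time 2
(row=4, col=1): c = -0.8900 + -1.2700i → escape time 3
(row=4, col=2): c = -0.6900 + -1.2700i → escape time 3
(row=4, col=3): c = -0.4900 + -1.2700i → escape time 3
(row=4, col=4): c = -0.2900 + -1.2700i → escape time 3
(row=4, col=5): c = -0.0900 + -1.2700i → escape time 3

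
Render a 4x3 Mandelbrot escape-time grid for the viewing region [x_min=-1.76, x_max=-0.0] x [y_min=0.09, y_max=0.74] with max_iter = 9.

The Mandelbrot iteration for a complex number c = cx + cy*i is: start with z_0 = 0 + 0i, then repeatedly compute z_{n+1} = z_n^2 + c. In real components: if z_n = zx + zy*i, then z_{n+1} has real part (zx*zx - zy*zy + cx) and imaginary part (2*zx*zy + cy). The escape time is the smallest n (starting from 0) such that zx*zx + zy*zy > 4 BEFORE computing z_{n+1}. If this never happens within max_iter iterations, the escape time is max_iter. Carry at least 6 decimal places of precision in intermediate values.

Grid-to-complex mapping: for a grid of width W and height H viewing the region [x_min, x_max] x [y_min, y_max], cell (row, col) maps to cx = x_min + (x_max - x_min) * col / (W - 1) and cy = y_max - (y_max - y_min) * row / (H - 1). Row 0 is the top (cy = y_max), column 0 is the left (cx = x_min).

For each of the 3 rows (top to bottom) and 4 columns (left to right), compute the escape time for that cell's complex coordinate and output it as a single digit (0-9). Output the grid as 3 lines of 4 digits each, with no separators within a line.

(row=0, col=0): c = -1.7600 + 0.7400i → escape time 2
(row=0, col=1): c = -1.1733 + 0.7400i → escape time 3
(row=0, col=2): c = -0.5867 + 0.7400i → escape time 6
(row=0, col=3): c = 0.0000 + 0.7400i → escape time 9
(row=1, col=0): c = -1.7600 + 0.4150i → escape time 3
(row=1, col=1): c = -1.1733 + 0.4150i → escape time 6
(row=1, col=2): c = -0.5867 + 0.4150i → escape time 9
(row=1, col=3): c = 0.0000 + 0.4150i → escape time 9
(row=2, col=0): c = -1.7600 + 0.0900i → escape time 4
(row=2, col=1): c = -1.1733 + 0.0900i → escape time 9
(row=2, col=2): c = -0.5867 + 0.0900i → escape time 9
(row=2, col=3): c = 0.0000 + 0.0900i → escape time 9

Answer: 2369
3699
4999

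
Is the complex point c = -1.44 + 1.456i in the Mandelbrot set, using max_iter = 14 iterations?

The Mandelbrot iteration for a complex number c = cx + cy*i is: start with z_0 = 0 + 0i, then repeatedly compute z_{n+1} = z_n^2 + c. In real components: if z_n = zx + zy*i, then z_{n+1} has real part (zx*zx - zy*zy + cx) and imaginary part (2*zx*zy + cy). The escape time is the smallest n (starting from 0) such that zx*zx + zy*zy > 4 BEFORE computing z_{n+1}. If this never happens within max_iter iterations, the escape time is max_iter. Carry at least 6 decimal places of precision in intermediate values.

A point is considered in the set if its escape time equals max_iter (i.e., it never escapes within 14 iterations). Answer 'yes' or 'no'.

z_0 = 0 + 0i, c = -1.4400 + 1.4560i
Iter 1: z = -1.4400 + 1.4560i, |z|^2 = 4.1935
Escaped at iteration 1

Answer: no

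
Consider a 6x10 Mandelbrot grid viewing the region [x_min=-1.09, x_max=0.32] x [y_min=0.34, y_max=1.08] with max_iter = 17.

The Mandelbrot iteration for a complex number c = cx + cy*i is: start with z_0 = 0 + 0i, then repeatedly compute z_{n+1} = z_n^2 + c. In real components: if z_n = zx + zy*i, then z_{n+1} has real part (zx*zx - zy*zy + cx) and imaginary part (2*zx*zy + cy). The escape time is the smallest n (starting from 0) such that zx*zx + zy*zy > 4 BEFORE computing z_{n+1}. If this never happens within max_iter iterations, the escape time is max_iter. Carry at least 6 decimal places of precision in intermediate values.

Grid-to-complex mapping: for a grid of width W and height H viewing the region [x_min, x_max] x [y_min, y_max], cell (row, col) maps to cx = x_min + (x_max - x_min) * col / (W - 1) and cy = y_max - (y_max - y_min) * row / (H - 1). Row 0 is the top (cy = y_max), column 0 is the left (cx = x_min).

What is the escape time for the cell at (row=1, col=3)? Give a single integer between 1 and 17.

z_0 = 0 + 0i, c = -0.2440 + 0.9978i
Iter 1: z = -0.2440 + 0.9978i, |z|^2 = 1.0551
Iter 2: z = -1.1800 + 0.5109i, |z|^2 = 1.6534
Iter 3: z = 0.8875 + -0.2079i, |z|^2 = 0.8308
Iter 4: z = 0.5004 + 0.6288i, |z|^2 = 0.6458
Iter 5: z = -0.3890 + 1.6271i, |z|^2 = 2.7987
Iter 6: z = -2.7401 + -0.2680i, |z|^2 = 7.5799
Escaped at iteration 6

Answer: 6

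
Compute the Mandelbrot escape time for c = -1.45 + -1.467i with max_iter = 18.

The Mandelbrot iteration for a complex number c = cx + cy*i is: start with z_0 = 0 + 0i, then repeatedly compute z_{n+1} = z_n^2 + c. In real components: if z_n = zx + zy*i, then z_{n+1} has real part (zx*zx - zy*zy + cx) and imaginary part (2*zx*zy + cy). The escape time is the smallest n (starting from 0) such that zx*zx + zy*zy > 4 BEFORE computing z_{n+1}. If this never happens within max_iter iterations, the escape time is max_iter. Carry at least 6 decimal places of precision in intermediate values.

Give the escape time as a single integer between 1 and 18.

Answer: 1

Derivation:
z_0 = 0 + 0i, c = -1.4500 + -1.4670i
Iter 1: z = -1.4500 + -1.4670i, |z|^2 = 4.2546
Escaped at iteration 1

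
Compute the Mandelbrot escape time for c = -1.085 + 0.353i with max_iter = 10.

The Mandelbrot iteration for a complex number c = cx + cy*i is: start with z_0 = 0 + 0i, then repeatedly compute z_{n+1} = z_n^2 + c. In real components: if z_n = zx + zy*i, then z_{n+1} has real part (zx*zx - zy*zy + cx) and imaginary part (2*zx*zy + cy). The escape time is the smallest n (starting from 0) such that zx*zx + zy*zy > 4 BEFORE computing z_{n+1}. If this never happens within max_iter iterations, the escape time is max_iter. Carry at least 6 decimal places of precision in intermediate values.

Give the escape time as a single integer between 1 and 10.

Answer: 8

Derivation:
z_0 = 0 + 0i, c = -1.0850 + 0.3530i
Iter 1: z = -1.0850 + 0.3530i, |z|^2 = 1.3018
Iter 2: z = -0.0324 + -0.4130i, |z|^2 = 0.1716
Iter 3: z = -1.2545 + 0.3797i, |z|^2 = 1.7181
Iter 4: z = 0.3446 + -0.5998i, |z|^2 = 0.4785
Iter 5: z = -1.3260 + -0.0604i, |z|^2 = 1.7619
Iter 6: z = 0.6696 + 0.5133i, |z|^2 = 0.7119
Iter 7: z = -0.9000 + 1.0404i, |z|^2 = 1.8925
Iter 8: z = -1.3574 + -1.5198i, |z|^2 = 4.1522
Escaped at iteration 8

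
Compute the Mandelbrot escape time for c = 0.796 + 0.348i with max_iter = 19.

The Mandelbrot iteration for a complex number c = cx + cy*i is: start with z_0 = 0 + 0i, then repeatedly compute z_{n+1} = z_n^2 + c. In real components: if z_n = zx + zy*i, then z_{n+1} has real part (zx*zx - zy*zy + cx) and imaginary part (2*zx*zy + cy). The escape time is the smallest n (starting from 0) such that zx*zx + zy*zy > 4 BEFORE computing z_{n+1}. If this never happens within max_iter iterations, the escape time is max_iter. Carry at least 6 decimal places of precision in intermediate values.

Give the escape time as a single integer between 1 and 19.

Answer: 3

Derivation:
z_0 = 0 + 0i, c = 0.7960 + 0.3480i
Iter 1: z = 0.7960 + 0.3480i, |z|^2 = 0.7547
Iter 2: z = 1.3085 + 0.9020i, |z|^2 = 2.5258
Iter 3: z = 1.6946 + 2.7086i, |z|^2 = 10.2081
Escaped at iteration 3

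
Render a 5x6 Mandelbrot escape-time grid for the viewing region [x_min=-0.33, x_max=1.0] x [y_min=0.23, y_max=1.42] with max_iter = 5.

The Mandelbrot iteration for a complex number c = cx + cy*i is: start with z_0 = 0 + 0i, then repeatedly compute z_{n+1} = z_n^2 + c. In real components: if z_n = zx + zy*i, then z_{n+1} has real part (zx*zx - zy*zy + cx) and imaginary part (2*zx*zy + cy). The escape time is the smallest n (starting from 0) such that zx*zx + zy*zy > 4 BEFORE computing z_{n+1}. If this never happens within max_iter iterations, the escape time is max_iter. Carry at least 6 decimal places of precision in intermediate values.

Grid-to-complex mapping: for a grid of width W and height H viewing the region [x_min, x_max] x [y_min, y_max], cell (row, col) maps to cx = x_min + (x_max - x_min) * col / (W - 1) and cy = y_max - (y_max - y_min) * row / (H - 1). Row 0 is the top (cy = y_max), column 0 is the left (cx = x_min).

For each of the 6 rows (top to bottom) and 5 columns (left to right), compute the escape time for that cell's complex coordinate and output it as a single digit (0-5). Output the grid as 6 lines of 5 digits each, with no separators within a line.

(row=0, col=0): c = -0.3300 + 1.4200i → escape time 2
(row=0, col=1): c = 0.0025 + 1.4200i → escape time 2
(row=0, col=2): c = 0.3350 + 1.4200i → escape time 2
(row=0, col=3): c = 0.6675 + 1.4200i → escape time 2
(row=0, col=4): c = 1.0000 + 1.4200i → escape time 2
(row=1, col=0): c = -0.3300 + 1.1820i → escape time 3
(row=1, col=1): c = 0.0025 + 1.1820i → escape time 3
(row=1, col=2): c = 0.3350 + 1.1820i → escape time 2
(row=1, col=3): c = 0.6675 + 1.1820i → escape time 2
(row=1, col=4): c = 1.0000 + 1.1820i → escape time 2
(row=2, col=0): c = -0.3300 + 0.9440i → escape time 5
(row=2, col=1): c = 0.0025 + 0.9440i → escape time 5
(row=2, col=2): c = 0.3350 + 0.9440i → escape time 3
(row=2, col=3): c = 0.6675 + 0.9440i → escape time 2
(row=2, col=4): c = 1.0000 + 0.9440i → escape time 2
(row=3, col=0): c = -0.3300 + 0.7060i → escape time 5
(row=3, col=1): c = 0.0025 + 0.7060i → escape time 5
(row=3, col=2): c = 0.3350 + 0.7060i → escape time 5
(row=3, col=3): c = 0.6675 + 0.7060i → escape time 3
(row=3, col=4): c = 1.0000 + 0.7060i → escape time 2
(row=4, col=0): c = -0.3300 + 0.4680i → escape time 5
(row=4, col=1): c = 0.0025 + 0.4680i → escape time 5
(row=4, col=2): c = 0.3350 + 0.4680i → escape time 5
(row=4, col=3): c = 0.6675 + 0.4680i → escape time 3
(row=4, col=4): c = 1.0000 + 0.4680i → escape time 2
(row=5, col=0): c = -0.3300 + 0.2300i → escape time 5
(row=5, col=1): c = 0.0025 + 0.2300i → escape time 5
(row=5, col=2): c = 0.3350 + 0.2300i → escape time 5
(row=5, col=3): c = 0.6675 + 0.2300i → escape time 3
(row=5, col=4): c = 1.0000 + 0.2300i → escape time 2

Answer: 22222
33222
55322
55532
55532
55532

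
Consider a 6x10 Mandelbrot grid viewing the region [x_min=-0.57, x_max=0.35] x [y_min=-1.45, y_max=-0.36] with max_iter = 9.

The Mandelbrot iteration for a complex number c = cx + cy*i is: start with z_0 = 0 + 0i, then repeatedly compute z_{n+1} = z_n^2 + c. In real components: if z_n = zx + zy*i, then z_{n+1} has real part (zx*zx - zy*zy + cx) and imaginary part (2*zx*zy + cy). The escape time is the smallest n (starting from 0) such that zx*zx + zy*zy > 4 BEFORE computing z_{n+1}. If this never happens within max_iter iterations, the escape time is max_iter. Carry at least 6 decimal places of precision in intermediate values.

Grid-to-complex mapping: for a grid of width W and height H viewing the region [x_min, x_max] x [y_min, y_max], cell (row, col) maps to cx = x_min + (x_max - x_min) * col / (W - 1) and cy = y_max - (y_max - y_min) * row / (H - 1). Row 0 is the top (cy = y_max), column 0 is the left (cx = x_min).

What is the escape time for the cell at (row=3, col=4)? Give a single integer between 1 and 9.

z_0 = 0 + 0i, c = 0.1660 + -0.7233i
Iter 1: z = 0.1660 + -0.7233i, |z|^2 = 0.5508
Iter 2: z = -0.3297 + -0.9635i, |z|^2 = 1.0370
Iter 3: z = -0.6536 + -0.0881i, |z|^2 = 0.4350
Iter 4: z = 0.5855 + -0.6082i, |z|^2 = 0.7126
Iter 5: z = 0.1389 + -1.4354i, |z|^2 = 2.0798
Iter 6: z = -1.8752 + -1.1221i, |z|^2 = 4.7755
Escaped at iteration 6

Answer: 6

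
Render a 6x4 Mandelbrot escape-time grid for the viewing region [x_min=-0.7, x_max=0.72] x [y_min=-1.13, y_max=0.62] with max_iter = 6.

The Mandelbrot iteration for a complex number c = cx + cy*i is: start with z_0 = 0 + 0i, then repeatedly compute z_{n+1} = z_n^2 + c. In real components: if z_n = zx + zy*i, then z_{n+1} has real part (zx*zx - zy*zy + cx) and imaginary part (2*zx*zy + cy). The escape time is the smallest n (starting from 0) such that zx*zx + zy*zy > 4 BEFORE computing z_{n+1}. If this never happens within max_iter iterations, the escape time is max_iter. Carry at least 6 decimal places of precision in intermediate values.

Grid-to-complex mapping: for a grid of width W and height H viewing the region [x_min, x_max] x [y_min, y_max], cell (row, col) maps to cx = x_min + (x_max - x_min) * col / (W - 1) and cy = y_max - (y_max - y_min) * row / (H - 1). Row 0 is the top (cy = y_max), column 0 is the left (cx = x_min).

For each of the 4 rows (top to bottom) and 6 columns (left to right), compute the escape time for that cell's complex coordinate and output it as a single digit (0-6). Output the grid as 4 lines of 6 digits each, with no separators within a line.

(row=0, col=0): c = -0.7000 + 0.6200i → escape time 6
(row=0, col=1): c = -0.4160 + 0.6200i → escape time 6
(row=0, col=2): c = -0.1320 + 0.6200i → escape time 6
(row=0, col=3): c = 0.1520 + 0.6200i → escape time 6
(row=0, col=4): c = 0.4360 + 0.6200i → escape time 6
(row=0, col=5): c = 0.7200 + 0.6200i → escape time 3
(row=1, col=0): c = -0.7000 + 0.0367i → escape time 6
(row=1, col=1): c = -0.4160 + 0.0367i → escape time 6
(row=1, col=2): c = -0.1320 + 0.0367i → escape time 6
(row=1, col=3): c = 0.1520 + 0.0367i → escape time 6
(row=1, col=4): c = 0.4360 + 0.0367i → escape time 6
(row=1, col=5): c = 0.7200 + 0.0367i → escape time 3
(row=2, col=0): c = -0.7000 + -0.5467i → escape time 6
(row=2, col=1): c = -0.4160 + -0.5467i → escape time 6
(row=2, col=2): c = -0.1320 + -0.5467i → escape time 6
(row=2, col=3): c = 0.1520 + -0.5467i → escape time 6
(row=2, col=4): c = 0.4360 + -0.5467i → escape time 6
(row=2, col=5): c = 0.7200 + -0.5467i → escape time 3
(row=3, col=0): c = -0.7000 + -1.1300i → escape time 3
(row=3, col=1): c = -0.4160 + -1.1300i → escape time 4
(row=3, col=2): c = -0.1320 + -1.1300i → escape time 5
(row=3, col=3): c = 0.1520 + -1.1300i → escape time 3
(row=3, col=4): c = 0.4360 + -1.1300i → escape time 2
(row=3, col=5): c = 0.7200 + -1.1300i → escape time 2

Answer: 666663
666663
666663
345322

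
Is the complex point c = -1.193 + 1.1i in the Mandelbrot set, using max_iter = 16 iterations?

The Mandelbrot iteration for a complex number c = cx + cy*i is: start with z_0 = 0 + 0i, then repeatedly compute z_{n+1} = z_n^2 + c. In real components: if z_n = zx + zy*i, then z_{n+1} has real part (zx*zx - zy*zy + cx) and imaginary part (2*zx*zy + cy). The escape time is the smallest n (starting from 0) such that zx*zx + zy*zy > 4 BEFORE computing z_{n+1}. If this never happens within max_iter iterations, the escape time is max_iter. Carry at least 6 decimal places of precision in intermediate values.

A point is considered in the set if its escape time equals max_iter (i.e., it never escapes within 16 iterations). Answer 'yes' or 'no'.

z_0 = 0 + 0i, c = -1.1930 + 1.1000i
Iter 1: z = -1.1930 + 1.1000i, |z|^2 = 2.6332
Iter 2: z = -0.9798 + -1.5246i, |z|^2 = 3.2843
Iter 3: z = -2.5575 + 4.0875i, |z|^2 = 23.2481
Escaped at iteration 3

Answer: no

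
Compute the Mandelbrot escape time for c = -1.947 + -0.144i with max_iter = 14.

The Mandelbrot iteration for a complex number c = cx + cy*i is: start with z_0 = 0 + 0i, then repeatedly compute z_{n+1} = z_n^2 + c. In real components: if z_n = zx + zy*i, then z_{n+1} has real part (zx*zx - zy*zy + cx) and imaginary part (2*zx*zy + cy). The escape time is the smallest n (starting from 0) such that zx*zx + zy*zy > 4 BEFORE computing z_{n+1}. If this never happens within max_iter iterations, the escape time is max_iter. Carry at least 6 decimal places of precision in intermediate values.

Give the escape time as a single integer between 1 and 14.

Answer: 4

Derivation:
z_0 = 0 + 0i, c = -1.9470 + -0.1440i
Iter 1: z = -1.9470 + -0.1440i, |z|^2 = 3.8115
Iter 2: z = 1.8231 + 0.4167i, |z|^2 = 3.4973
Iter 3: z = 1.2029 + 1.3755i, |z|^2 = 3.3390
Iter 4: z = -2.3919 + 3.1652i, |z|^2 = 15.7398
Escaped at iteration 4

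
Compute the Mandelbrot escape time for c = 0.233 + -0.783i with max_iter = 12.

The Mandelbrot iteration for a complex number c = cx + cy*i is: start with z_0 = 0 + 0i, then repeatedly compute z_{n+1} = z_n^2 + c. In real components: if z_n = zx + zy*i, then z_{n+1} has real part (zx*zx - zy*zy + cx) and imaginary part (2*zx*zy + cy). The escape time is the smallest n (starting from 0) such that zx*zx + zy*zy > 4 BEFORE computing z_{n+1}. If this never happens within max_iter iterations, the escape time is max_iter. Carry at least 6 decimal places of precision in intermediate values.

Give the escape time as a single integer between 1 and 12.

Answer: 5

Derivation:
z_0 = 0 + 0i, c = 0.2330 + -0.7830i
Iter 1: z = 0.2330 + -0.7830i, |z|^2 = 0.6674
Iter 2: z = -0.3258 + -1.1479i, |z|^2 = 1.4238
Iter 3: z = -0.9785 + -0.0350i, |z|^2 = 0.9586
Iter 4: z = 1.1892 + -0.7144i, |z|^2 = 1.9246
Iter 5: z = 1.1368 + -2.4822i, |z|^2 = 7.4534
Escaped at iteration 5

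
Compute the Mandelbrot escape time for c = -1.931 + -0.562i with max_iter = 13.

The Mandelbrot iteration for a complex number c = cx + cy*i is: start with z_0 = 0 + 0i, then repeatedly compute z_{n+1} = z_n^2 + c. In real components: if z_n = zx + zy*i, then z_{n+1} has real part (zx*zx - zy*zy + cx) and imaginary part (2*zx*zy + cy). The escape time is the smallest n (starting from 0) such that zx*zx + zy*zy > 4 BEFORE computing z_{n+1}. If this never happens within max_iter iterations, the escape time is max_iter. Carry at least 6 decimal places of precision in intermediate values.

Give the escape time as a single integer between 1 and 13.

Answer: 1

Derivation:
z_0 = 0 + 0i, c = -1.9310 + -0.5620i
Iter 1: z = -1.9310 + -0.5620i, |z|^2 = 4.0446
Escaped at iteration 1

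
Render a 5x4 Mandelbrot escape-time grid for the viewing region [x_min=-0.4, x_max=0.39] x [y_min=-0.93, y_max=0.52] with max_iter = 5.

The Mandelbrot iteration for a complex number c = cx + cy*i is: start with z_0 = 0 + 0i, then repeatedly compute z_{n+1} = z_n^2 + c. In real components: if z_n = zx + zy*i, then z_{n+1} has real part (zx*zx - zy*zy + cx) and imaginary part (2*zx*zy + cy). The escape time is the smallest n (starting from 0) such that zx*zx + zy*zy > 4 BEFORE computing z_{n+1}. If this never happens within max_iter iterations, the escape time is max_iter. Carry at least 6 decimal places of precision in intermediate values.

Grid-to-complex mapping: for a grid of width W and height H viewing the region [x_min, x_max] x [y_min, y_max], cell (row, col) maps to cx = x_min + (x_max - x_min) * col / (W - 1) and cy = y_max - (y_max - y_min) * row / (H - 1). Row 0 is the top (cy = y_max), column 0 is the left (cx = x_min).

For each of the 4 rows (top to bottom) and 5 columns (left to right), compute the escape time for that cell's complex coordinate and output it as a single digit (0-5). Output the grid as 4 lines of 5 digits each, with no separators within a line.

(row=0, col=0): c = -0.4000 + 0.5200i → escape time 5
(row=0, col=1): c = -0.2025 + 0.5200i → escape time 5
(row=0, col=2): c = -0.0050 + 0.5200i → escape time 5
(row=0, col=3): c = 0.1925 + 0.5200i → escape time 5
(row=0, col=4): c = 0.3900 + 0.5200i → escape time 5
(row=1, col=0): c = -0.4000 + 0.0367i → escape time 5
(row=1, col=1): c = -0.2025 + 0.0367i → escape time 5
(row=1, col=2): c = -0.0050 + 0.0367i → escape time 5
(row=1, col=3): c = 0.1925 + 0.0367i → escape time 5
(row=1, col=4): c = 0.3900 + 0.0367i → escape time 5
(row=2, col=0): c = -0.4000 + -0.4467i → escape time 5
(row=2, col=1): c = -0.2025 + -0.4467i → escape time 5
(row=2, col=2): c = -0.0050 + -0.4467i → escape time 5
(row=2, col=3): c = 0.1925 + -0.4467i → escape time 5
(row=2, col=4): c = 0.3900 + -0.4467i → escape time 5
(row=3, col=0): c = -0.4000 + -0.9300i → escape time 5
(row=3, col=1): c = -0.2025 + -0.9300i → escape time 5
(row=3, col=2): c = -0.0050 + -0.9300i → escape time 5
(row=3, col=3): c = 0.1925 + -0.9300i → escape time 4
(row=3, col=4): c = 0.3900 + -0.9300i → escape time 3

Answer: 55555
55555
55555
55543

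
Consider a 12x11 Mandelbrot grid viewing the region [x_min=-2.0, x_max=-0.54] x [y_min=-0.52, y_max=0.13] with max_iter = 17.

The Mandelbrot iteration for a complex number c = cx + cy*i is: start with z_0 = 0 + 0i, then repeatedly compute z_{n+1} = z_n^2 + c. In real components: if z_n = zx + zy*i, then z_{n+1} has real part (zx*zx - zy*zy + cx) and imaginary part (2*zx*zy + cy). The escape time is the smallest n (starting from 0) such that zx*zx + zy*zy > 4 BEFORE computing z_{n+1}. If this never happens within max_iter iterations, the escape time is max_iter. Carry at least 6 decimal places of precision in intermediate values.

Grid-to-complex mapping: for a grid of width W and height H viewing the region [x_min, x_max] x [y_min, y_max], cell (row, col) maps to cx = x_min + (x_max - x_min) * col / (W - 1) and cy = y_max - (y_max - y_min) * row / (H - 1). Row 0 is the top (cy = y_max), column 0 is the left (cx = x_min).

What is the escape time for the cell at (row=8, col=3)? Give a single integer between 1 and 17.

Answer: 4

Derivation:
z_0 = 0 + 0i, c = -1.6018 + -0.3900i
Iter 1: z = -1.6018 + -0.3900i, |z|^2 = 2.7179
Iter 2: z = 0.8119 + 0.8594i, |z|^2 = 1.3978
Iter 3: z = -1.6812 + 1.0055i, |z|^2 = 3.8376
Iter 4: z = 0.2136 + -3.7711i, |z|^2 = 14.2665
Escaped at iteration 4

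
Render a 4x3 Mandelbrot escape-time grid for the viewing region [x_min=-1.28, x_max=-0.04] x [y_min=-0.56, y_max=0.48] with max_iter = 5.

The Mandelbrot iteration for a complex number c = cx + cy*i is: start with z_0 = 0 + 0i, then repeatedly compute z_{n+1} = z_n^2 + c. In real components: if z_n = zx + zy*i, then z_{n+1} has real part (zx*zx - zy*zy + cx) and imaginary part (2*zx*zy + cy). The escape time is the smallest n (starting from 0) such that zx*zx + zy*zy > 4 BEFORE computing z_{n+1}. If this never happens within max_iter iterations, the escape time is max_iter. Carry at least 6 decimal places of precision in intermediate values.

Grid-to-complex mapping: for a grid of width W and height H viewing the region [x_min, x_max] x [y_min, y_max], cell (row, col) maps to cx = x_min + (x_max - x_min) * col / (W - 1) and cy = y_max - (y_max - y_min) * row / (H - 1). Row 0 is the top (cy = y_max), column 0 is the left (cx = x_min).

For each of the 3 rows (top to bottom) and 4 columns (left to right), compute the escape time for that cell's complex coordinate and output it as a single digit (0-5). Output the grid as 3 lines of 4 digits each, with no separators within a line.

(row=0, col=0): c = -1.2800 + 0.4800i → escape time 4
(row=0, col=1): c = -0.8667 + 0.4800i → escape time 5
(row=0, col=2): c = -0.4533 + 0.4800i → escape time 5
(row=0, col=3): c = -0.0400 + 0.4800i → escape time 5
(row=1, col=0): c = -1.2800 + -0.0400i → escape time 5
(row=1, col=1): c = -0.8667 + -0.0400i → escape time 5
(row=1, col=2): c = -0.4533 + -0.0400i → escape time 5
(row=1, col=3): c = -0.0400 + -0.0400i → escape time 5
(row=2, col=0): c = -1.2800 + -0.5600i → escape time 3
(row=2, col=1): c = -0.8667 + -0.5600i → escape time 5
(row=2, col=2): c = -0.4533 + -0.5600i → escape time 5
(row=2, col=3): c = -0.0400 + -0.5600i → escape time 5

Answer: 4555
5555
3555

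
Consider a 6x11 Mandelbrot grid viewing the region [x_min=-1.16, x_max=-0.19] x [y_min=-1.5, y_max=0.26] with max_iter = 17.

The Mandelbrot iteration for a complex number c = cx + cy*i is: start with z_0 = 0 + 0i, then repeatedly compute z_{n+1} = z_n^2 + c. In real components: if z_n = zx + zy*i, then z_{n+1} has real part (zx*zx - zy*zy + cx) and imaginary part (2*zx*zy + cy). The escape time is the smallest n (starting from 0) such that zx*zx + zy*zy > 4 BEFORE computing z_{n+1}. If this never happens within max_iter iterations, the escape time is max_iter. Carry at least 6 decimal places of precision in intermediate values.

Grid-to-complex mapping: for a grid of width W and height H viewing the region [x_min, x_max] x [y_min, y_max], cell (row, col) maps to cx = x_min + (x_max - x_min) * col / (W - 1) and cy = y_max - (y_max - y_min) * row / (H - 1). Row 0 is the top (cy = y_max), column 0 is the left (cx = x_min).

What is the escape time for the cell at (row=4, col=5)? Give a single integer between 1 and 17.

Answer: 17

Derivation:
z_0 = 0 + 0i, c = -0.1900 + -0.4440i
Iter 1: z = -0.1900 + -0.4440i, |z|^2 = 0.2332
Iter 2: z = -0.3510 + -0.2753i, |z|^2 = 0.1990
Iter 3: z = -0.1426 + -0.2507i, |z|^2 = 0.0832
Iter 4: z = -0.2325 + -0.3725i, |z|^2 = 0.1928
Iter 5: z = -0.2747 + -0.2707i, |z|^2 = 0.1488
Iter 6: z = -0.1878 + -0.2953i, |z|^2 = 0.1225
Iter 7: z = -0.2419 + -0.3331i, |z|^2 = 0.1694
Iter 8: z = -0.2424 + -0.2829i, |z|^2 = 0.1388
Iter 9: z = -0.2112 + -0.3069i, |z|^2 = 0.1388
Iter 10: z = -0.2395 + -0.3144i, |z|^2 = 0.1562
Iter 11: z = -0.2314 + -0.2934i, |z|^2 = 0.1397
Iter 12: z = -0.2225 + -0.3082i, |z|^2 = 0.1445
Iter 13: z = -0.2355 + -0.3068i, |z|^2 = 0.1496
Iter 14: z = -0.2287 + -0.2995i, |z|^2 = 0.1420
Iter 15: z = -0.2274 + -0.3070i, |z|^2 = 0.1460
Iter 16: z = -0.2325 + -0.3044i, |z|^2 = 0.1467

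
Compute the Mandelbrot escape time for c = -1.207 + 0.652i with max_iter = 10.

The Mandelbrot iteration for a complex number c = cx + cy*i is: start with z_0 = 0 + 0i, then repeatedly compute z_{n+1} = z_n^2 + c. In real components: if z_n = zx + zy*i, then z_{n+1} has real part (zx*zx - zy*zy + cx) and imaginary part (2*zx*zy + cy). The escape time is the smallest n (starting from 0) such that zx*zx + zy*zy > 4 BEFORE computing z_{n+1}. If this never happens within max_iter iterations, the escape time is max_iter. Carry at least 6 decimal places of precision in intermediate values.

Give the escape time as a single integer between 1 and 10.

Answer: 3

Derivation:
z_0 = 0 + 0i, c = -1.2070 + 0.6520i
Iter 1: z = -1.2070 + 0.6520i, |z|^2 = 1.8820
Iter 2: z = -0.1753 + -0.9219i, |z|^2 = 0.8807
Iter 3: z = -2.0262 + 0.9751i, |z|^2 = 5.0565
Escaped at iteration 3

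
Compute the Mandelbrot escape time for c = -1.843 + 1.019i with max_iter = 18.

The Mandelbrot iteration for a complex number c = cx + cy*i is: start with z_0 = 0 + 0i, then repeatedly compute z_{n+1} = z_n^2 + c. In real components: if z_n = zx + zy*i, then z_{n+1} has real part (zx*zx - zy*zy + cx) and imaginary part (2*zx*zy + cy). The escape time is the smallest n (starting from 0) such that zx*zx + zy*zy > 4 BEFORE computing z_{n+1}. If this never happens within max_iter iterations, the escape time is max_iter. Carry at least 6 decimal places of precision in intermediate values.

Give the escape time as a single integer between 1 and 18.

Answer: 1

Derivation:
z_0 = 0 + 0i, c = -1.8430 + 1.0190i
Iter 1: z = -1.8430 + 1.0190i, |z|^2 = 4.4350
Escaped at iteration 1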